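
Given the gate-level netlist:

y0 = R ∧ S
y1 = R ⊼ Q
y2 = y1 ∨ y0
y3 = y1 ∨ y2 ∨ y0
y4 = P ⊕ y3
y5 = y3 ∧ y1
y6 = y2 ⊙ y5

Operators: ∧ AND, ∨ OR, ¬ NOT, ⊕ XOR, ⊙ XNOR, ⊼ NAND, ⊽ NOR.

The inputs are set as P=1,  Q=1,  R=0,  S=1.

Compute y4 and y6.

y4 = 0, y6 = 1

y0 = R AND S = 0 AND 1 = 0
y1 = R NAND Q = 0 NAND 1 = 1
y2 = y1 OR y0 = 1 OR 0 = 1
y3 = y1 OR y2 OR y0 = 1 OR 1 OR 0 = 1
y4 = P XOR y3 = 1 XOR 1 = 0
y5 = y3 AND y1 = 1 AND 1 = 1
y6 = y2 XNOR y5 = 1 XNOR 1 = 1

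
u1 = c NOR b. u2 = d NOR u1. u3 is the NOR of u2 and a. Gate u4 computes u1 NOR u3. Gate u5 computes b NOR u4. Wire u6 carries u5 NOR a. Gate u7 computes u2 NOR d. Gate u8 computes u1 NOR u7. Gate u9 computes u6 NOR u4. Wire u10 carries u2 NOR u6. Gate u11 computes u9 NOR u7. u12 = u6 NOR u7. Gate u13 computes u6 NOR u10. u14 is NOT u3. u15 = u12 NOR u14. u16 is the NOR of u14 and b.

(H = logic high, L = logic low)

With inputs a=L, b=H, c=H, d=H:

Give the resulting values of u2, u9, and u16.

u2 = L, u9 = L, u16 = L

u1 = c NOR b = H NOR H = L
u2 = d NOR u1 = H NOR L = L
u3 = u2 NOR a = L NOR L = H
u4 = u1 NOR u3 = L NOR H = L
u5 = b NOR u4 = H NOR L = L
u6 = u5 NOR a = L NOR L = H
u9 = u6 NOR u4 = H NOR L = L
u14 = NOT u3 = NOT H = L
u16 = u14 NOR b = L NOR H = L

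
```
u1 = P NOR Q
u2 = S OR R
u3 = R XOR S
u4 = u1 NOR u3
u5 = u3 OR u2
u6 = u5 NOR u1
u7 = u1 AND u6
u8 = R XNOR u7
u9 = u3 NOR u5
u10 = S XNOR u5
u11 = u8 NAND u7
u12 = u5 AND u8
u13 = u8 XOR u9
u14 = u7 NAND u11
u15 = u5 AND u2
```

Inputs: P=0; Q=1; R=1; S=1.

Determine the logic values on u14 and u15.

u14 = 1, u15 = 1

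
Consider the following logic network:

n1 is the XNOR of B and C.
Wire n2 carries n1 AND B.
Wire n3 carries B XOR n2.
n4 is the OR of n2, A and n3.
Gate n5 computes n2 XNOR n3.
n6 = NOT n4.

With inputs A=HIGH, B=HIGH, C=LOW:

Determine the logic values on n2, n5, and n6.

n2 = LOW, n5 = LOW, n6 = LOW

n1 = B XNOR C = HIGH XNOR LOW = LOW
n2 = n1 AND B = LOW AND HIGH = LOW
n3 = B XOR n2 = HIGH XOR LOW = HIGH
n4 = n2 OR A OR n3 = LOW OR HIGH OR HIGH = HIGH
n5 = n2 XNOR n3 = LOW XNOR HIGH = LOW
n6 = NOT n4 = NOT HIGH = LOW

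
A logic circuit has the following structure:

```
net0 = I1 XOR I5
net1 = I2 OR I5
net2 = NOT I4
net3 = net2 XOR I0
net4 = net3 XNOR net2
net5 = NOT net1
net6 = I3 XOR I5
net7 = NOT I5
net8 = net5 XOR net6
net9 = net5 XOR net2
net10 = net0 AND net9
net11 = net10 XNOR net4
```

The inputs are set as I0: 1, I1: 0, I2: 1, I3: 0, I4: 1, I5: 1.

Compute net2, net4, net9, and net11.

net0 = I1 XOR I5 = 0 XOR 1 = 1
net1 = I2 OR I5 = 1 OR 1 = 1
net2 = NOT I4 = NOT 1 = 0
net3 = net2 XOR I0 = 0 XOR 1 = 1
net4 = net3 XNOR net2 = 1 XNOR 0 = 0
net5 = NOT net1 = NOT 1 = 0
net9 = net5 XOR net2 = 0 XOR 0 = 0
net10 = net0 AND net9 = 1 AND 0 = 0
net11 = net10 XNOR net4 = 0 XNOR 0 = 1

net2 = 0, net4 = 0, net9 = 0, net11 = 1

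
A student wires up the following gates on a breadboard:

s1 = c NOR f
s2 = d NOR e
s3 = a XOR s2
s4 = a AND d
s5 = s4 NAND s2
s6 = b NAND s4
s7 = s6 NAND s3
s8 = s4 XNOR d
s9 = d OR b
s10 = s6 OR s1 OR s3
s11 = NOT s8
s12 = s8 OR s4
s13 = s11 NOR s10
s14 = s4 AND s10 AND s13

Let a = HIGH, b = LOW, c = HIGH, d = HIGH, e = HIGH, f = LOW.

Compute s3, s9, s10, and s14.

s3 = HIGH  s9 = HIGH  s10 = HIGH  s14 = LOW

s1 = c NOR f = HIGH NOR LOW = LOW
s2 = d NOR e = HIGH NOR HIGH = LOW
s3 = a XOR s2 = HIGH XOR LOW = HIGH
s4 = a AND d = HIGH AND HIGH = HIGH
s6 = b NAND s4 = LOW NAND HIGH = HIGH
s8 = s4 XNOR d = HIGH XNOR HIGH = HIGH
s9 = d OR b = HIGH OR LOW = HIGH
s10 = s6 OR s1 OR s3 = HIGH OR LOW OR HIGH = HIGH
s11 = NOT s8 = NOT HIGH = LOW
s13 = s11 NOR s10 = LOW NOR HIGH = LOW
s14 = s4 AND s10 AND s13 = HIGH AND HIGH AND LOW = LOW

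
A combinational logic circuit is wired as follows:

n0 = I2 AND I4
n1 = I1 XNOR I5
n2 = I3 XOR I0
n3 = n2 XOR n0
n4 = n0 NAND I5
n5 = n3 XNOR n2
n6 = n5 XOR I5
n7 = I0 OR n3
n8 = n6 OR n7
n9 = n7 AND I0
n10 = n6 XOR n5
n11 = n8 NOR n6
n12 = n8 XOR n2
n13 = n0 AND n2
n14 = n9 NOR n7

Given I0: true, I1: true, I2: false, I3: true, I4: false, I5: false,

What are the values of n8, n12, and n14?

n0 = I2 AND I4 = false AND false = false
n2 = I3 XOR I0 = true XOR true = false
n3 = n2 XOR n0 = false XOR false = false
n5 = n3 XNOR n2 = false XNOR false = true
n6 = n5 XOR I5 = true XOR false = true
n7 = I0 OR n3 = true OR false = true
n8 = n6 OR n7 = true OR true = true
n9 = n7 AND I0 = true AND true = true
n12 = n8 XOR n2 = true XOR false = true
n14 = n9 NOR n7 = true NOR true = false

n8 = true, n12 = true, n14 = false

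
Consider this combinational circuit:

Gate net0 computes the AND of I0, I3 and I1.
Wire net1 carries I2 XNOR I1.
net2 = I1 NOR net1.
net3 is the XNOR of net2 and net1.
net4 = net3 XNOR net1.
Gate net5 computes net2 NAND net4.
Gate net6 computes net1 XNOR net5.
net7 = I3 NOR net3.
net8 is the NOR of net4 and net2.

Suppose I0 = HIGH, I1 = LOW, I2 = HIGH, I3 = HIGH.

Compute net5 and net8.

net1 = I2 XNOR I1 = HIGH XNOR LOW = LOW
net2 = I1 NOR net1 = LOW NOR LOW = HIGH
net3 = net2 XNOR net1 = HIGH XNOR LOW = LOW
net4 = net3 XNOR net1 = LOW XNOR LOW = HIGH
net5 = net2 NAND net4 = HIGH NAND HIGH = LOW
net8 = net4 NOR net2 = HIGH NOR HIGH = LOW

net5 = LOW  net8 = LOW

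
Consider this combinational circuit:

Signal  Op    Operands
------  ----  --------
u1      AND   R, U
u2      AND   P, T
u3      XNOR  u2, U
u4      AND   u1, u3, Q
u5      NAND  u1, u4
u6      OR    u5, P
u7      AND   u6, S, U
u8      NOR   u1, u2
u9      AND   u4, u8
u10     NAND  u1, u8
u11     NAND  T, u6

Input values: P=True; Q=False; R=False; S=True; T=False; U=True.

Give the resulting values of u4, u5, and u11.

u1 = R AND U = False AND True = False
u2 = P AND T = True AND False = False
u3 = u2 XNOR U = False XNOR True = False
u4 = u1 AND u3 AND Q = False AND False AND False = False
u5 = u1 NAND u4 = False NAND False = True
u6 = u5 OR P = True OR True = True
u11 = T NAND u6 = False NAND True = True

u4 = False, u5 = True, u11 = True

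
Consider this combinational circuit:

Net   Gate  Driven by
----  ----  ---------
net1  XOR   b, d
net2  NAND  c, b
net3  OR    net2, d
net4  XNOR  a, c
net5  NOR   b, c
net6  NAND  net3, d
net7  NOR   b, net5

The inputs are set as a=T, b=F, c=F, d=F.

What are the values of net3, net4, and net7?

net2 = c NAND b = F NAND F = T
net3 = net2 OR d = T OR F = T
net4 = a XNOR c = T XNOR F = F
net5 = b NOR c = F NOR F = T
net7 = b NOR net5 = F NOR T = F

net3 = T, net4 = F, net7 = F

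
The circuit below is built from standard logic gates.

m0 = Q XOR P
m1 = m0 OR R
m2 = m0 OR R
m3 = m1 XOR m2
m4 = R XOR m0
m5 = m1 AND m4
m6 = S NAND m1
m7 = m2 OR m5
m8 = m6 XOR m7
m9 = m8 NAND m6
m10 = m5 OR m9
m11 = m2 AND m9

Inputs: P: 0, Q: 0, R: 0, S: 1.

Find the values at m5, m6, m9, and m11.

m5 = 0, m6 = 1, m9 = 0, m11 = 0

m0 = Q XOR P = 0 XOR 0 = 0
m1 = m0 OR R = 0 OR 0 = 0
m2 = m0 OR R = 0 OR 0 = 0
m4 = R XOR m0 = 0 XOR 0 = 0
m5 = m1 AND m4 = 0 AND 0 = 0
m6 = S NAND m1 = 1 NAND 0 = 1
m7 = m2 OR m5 = 0 OR 0 = 0
m8 = m6 XOR m7 = 1 XOR 0 = 1
m9 = m8 NAND m6 = 1 NAND 1 = 0
m11 = m2 AND m9 = 0 AND 0 = 0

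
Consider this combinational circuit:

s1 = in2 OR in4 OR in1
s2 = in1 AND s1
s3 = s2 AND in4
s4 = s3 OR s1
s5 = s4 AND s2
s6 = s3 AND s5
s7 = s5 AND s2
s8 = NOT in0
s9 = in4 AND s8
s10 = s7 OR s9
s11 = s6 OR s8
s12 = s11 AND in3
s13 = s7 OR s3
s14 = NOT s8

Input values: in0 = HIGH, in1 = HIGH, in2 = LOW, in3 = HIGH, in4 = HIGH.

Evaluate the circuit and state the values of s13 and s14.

s13 = HIGH, s14 = HIGH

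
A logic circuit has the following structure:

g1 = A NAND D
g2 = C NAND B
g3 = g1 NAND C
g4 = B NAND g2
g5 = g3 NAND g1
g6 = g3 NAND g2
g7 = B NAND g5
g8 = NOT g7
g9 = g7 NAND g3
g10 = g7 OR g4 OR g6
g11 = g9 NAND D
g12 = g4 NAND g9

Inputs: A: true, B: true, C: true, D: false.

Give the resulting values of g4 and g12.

g4 = true; g12 = false

g1 = A NAND D = true NAND false = true
g2 = C NAND B = true NAND true = false
g3 = g1 NAND C = true NAND true = false
g4 = B NAND g2 = true NAND false = true
g5 = g3 NAND g1 = false NAND true = true
g7 = B NAND g5 = true NAND true = false
g9 = g7 NAND g3 = false NAND false = true
g12 = g4 NAND g9 = true NAND true = false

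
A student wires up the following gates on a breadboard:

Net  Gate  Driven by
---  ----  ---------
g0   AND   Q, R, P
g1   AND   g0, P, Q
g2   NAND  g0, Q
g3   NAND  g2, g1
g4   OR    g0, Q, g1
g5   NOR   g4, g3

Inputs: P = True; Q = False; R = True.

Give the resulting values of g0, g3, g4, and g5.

g0 = Q AND R AND P = False AND True AND True = False
g1 = g0 AND P AND Q = False AND True AND False = False
g2 = g0 NAND Q = False NAND False = True
g3 = g2 NAND g1 = True NAND False = True
g4 = g0 OR Q OR g1 = False OR False OR False = False
g5 = g4 NOR g3 = False NOR True = False

g0 = False, g3 = True, g4 = False, g5 = False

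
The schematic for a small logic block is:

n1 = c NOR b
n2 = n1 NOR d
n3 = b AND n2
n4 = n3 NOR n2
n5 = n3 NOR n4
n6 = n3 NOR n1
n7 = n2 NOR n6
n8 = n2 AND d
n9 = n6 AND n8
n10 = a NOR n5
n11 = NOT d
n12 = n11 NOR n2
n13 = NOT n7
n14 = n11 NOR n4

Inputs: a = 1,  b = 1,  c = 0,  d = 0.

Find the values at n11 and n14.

n11 = 1  n14 = 0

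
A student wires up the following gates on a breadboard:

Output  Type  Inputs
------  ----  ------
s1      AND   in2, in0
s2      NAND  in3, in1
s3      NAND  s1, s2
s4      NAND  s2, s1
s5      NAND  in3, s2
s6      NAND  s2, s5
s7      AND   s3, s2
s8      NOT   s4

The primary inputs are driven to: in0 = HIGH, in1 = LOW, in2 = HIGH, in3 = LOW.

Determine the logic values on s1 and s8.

s1 = in2 AND in0 = HIGH AND HIGH = HIGH
s2 = in3 NAND in1 = LOW NAND LOW = HIGH
s4 = s2 NAND s1 = HIGH NAND HIGH = LOW
s8 = NOT s4 = NOT LOW = HIGH

s1 = HIGH  s8 = HIGH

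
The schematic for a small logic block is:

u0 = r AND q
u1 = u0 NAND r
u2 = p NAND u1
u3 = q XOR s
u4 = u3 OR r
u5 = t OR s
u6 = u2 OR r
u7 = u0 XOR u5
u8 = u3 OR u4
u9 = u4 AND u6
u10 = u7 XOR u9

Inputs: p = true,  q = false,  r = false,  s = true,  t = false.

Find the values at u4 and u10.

u0 = r AND q = false AND false = false
u1 = u0 NAND r = false NAND false = true
u2 = p NAND u1 = true NAND true = false
u3 = q XOR s = false XOR true = true
u4 = u3 OR r = true OR false = true
u5 = t OR s = false OR true = true
u6 = u2 OR r = false OR false = false
u7 = u0 XOR u5 = false XOR true = true
u9 = u4 AND u6 = true AND false = false
u10 = u7 XOR u9 = true XOR false = true

u4 = true; u10 = true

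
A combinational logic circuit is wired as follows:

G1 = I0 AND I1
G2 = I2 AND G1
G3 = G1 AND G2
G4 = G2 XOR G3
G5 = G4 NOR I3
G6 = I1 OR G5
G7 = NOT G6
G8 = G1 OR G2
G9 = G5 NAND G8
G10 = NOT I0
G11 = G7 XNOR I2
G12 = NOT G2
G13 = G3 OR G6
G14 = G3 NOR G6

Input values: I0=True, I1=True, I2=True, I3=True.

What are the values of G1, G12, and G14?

G1 = I0 AND I1 = True AND True = True
G2 = I2 AND G1 = True AND True = True
G3 = G1 AND G2 = True AND True = True
G4 = G2 XOR G3 = True XOR True = False
G5 = G4 NOR I3 = False NOR True = False
G6 = I1 OR G5 = True OR False = True
G12 = NOT G2 = NOT True = False
G14 = G3 NOR G6 = True NOR True = False

G1 = True; G12 = False; G14 = False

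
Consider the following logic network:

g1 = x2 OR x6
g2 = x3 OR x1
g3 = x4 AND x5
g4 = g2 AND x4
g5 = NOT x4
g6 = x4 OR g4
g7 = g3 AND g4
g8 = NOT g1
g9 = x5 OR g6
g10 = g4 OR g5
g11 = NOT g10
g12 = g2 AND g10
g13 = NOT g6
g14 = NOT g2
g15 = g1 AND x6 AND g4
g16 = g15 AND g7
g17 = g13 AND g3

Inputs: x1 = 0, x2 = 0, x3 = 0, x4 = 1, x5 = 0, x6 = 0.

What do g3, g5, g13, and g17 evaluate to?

g3 = 0, g5 = 0, g13 = 0, g17 = 0

g2 = x3 OR x1 = 0 OR 0 = 0
g3 = x4 AND x5 = 1 AND 0 = 0
g4 = g2 AND x4 = 0 AND 1 = 0
g5 = NOT x4 = NOT 1 = 0
g6 = x4 OR g4 = 1 OR 0 = 1
g13 = NOT g6 = NOT 1 = 0
g17 = g13 AND g3 = 0 AND 0 = 0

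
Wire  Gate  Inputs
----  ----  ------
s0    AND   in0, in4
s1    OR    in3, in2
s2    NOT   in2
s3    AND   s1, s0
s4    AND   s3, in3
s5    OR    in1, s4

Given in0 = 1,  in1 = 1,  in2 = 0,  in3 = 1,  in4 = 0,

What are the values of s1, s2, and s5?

s1 = 1; s2 = 1; s5 = 1

s0 = in0 AND in4 = 1 AND 0 = 0
s1 = in3 OR in2 = 1 OR 0 = 1
s2 = NOT in2 = NOT 0 = 1
s3 = s1 AND s0 = 1 AND 0 = 0
s4 = s3 AND in3 = 0 AND 1 = 0
s5 = in1 OR s4 = 1 OR 0 = 1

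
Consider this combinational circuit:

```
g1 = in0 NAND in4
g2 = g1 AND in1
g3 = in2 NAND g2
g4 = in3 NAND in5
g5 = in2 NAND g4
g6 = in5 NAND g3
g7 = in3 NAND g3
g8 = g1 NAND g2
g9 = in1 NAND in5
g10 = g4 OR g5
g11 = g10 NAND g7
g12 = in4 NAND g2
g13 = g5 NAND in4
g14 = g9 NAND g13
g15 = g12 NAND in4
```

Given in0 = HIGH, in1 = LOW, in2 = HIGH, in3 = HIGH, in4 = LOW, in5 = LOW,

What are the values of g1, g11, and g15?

g1 = HIGH, g11 = HIGH, g15 = HIGH

g1 = in0 NAND in4 = HIGH NAND LOW = HIGH
g2 = g1 AND in1 = HIGH AND LOW = LOW
g3 = in2 NAND g2 = HIGH NAND LOW = HIGH
g4 = in3 NAND in5 = HIGH NAND LOW = HIGH
g5 = in2 NAND g4 = HIGH NAND HIGH = LOW
g7 = in3 NAND g3 = HIGH NAND HIGH = LOW
g10 = g4 OR g5 = HIGH OR LOW = HIGH
g11 = g10 NAND g7 = HIGH NAND LOW = HIGH
g12 = in4 NAND g2 = LOW NAND LOW = HIGH
g15 = g12 NAND in4 = HIGH NAND LOW = HIGH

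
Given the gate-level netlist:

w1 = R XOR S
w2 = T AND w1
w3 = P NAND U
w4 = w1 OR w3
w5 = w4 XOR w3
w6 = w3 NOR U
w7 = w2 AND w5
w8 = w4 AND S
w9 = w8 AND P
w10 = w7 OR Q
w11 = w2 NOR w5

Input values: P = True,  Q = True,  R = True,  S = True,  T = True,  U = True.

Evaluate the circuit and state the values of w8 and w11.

w8 = False  w11 = True

w1 = R XOR S = True XOR True = False
w2 = T AND w1 = True AND False = False
w3 = P NAND U = True NAND True = False
w4 = w1 OR w3 = False OR False = False
w5 = w4 XOR w3 = False XOR False = False
w8 = w4 AND S = False AND True = False
w11 = w2 NOR w5 = False NOR False = True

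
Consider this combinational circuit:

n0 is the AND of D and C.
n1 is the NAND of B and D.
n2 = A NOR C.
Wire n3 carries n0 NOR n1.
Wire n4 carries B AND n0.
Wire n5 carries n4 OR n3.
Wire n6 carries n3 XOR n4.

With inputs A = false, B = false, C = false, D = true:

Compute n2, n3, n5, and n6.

n2 = true  n3 = false  n5 = false  n6 = false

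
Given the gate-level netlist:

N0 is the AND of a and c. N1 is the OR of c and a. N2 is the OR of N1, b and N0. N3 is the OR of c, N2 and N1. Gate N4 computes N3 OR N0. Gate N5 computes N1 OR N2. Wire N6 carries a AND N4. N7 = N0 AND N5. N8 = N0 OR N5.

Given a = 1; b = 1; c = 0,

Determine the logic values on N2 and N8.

N2 = 1, N8 = 1

N0 = a AND c = 1 AND 0 = 0
N1 = c OR a = 0 OR 1 = 1
N2 = N1 OR b OR N0 = 1 OR 1 OR 0 = 1
N5 = N1 OR N2 = 1 OR 1 = 1
N8 = N0 OR N5 = 0 OR 1 = 1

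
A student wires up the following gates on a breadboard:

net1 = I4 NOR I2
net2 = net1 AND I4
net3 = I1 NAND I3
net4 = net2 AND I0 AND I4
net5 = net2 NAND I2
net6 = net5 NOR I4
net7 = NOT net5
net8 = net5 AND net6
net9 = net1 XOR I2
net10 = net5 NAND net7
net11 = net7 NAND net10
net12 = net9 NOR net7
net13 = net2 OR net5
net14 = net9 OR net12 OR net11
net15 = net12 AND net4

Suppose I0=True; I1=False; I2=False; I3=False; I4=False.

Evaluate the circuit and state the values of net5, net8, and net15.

net5 = True; net8 = False; net15 = False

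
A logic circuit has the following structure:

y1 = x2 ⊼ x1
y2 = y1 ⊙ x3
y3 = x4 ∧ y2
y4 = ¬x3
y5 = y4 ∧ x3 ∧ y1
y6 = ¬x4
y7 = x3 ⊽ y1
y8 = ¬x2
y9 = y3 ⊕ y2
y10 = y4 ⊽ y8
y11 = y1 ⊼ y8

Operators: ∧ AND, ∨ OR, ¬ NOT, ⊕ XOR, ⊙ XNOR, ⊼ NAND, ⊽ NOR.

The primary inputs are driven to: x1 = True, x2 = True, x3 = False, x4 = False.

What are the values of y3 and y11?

y1 = x2 NAND x1 = True NAND True = False
y2 = y1 XNOR x3 = False XNOR False = True
y3 = x4 AND y2 = False AND True = False
y8 = NOT x2 = NOT True = False
y11 = y1 NAND y8 = False NAND False = True

y3 = False, y11 = True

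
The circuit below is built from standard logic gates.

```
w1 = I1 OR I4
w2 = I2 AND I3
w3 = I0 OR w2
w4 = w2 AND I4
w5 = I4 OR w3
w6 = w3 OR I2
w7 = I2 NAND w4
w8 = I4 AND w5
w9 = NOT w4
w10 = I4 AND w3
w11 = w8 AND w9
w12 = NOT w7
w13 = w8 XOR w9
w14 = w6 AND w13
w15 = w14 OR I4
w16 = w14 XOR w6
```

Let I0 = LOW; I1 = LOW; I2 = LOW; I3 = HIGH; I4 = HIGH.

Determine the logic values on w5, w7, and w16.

w2 = I2 AND I3 = LOW AND HIGH = LOW
w3 = I0 OR w2 = LOW OR LOW = LOW
w4 = w2 AND I4 = LOW AND HIGH = LOW
w5 = I4 OR w3 = HIGH OR LOW = HIGH
w6 = w3 OR I2 = LOW OR LOW = LOW
w7 = I2 NAND w4 = LOW NAND LOW = HIGH
w8 = I4 AND w5 = HIGH AND HIGH = HIGH
w9 = NOT w4 = NOT LOW = HIGH
w13 = w8 XOR w9 = HIGH XOR HIGH = LOW
w14 = w6 AND w13 = LOW AND LOW = LOW
w16 = w14 XOR w6 = LOW XOR LOW = LOW

w5 = HIGH, w7 = HIGH, w16 = LOW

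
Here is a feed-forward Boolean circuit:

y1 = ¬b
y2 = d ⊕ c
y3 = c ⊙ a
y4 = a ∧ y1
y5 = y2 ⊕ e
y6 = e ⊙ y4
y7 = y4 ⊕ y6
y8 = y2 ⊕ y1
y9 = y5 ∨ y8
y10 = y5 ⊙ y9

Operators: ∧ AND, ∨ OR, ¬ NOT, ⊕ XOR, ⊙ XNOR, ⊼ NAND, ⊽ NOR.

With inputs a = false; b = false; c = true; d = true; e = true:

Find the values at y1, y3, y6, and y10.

y1 = NOT b = NOT false = true
y2 = d XOR c = true XOR true = false
y3 = c XNOR a = true XNOR false = false
y4 = a AND y1 = false AND true = false
y5 = y2 XOR e = false XOR true = true
y6 = e XNOR y4 = true XNOR false = false
y8 = y2 XOR y1 = false XOR true = true
y9 = y5 OR y8 = true OR true = true
y10 = y5 XNOR y9 = true XNOR true = true

y1 = true; y3 = false; y6 = false; y10 = true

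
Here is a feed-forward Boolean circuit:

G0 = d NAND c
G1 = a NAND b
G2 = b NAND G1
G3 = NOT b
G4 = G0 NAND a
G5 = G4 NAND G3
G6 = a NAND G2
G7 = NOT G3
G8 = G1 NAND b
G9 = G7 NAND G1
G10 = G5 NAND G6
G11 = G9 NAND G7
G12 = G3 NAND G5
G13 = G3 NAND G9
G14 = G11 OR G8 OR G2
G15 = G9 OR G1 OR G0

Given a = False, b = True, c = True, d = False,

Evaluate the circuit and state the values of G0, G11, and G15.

G0 = True, G11 = True, G15 = True

G0 = d NAND c = False NAND True = True
G1 = a NAND b = False NAND True = True
G3 = NOT b = NOT True = False
G7 = NOT G3 = NOT False = True
G9 = G7 NAND G1 = True NAND True = False
G11 = G9 NAND G7 = False NAND True = True
G15 = G9 OR G1 OR G0 = False OR True OR True = True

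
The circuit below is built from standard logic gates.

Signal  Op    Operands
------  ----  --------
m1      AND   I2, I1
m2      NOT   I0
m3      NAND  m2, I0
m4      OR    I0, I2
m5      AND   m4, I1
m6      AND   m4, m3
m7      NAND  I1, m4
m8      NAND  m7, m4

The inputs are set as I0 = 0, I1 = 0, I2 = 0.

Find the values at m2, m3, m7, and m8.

m2 = NOT I0 = NOT 0 = 1
m3 = m2 NAND I0 = 1 NAND 0 = 1
m4 = I0 OR I2 = 0 OR 0 = 0
m7 = I1 NAND m4 = 0 NAND 0 = 1
m8 = m7 NAND m4 = 1 NAND 0 = 1

m2 = 1, m3 = 1, m7 = 1, m8 = 1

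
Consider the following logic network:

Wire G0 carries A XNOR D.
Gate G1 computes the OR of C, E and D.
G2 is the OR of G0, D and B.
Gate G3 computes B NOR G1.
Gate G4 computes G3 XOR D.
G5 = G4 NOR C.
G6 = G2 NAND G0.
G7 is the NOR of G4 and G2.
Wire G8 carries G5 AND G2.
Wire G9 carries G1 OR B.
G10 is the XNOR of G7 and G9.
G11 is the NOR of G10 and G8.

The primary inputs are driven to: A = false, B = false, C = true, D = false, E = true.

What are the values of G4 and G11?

G0 = A XNOR D = false XNOR false = true
G1 = C OR E OR D = true OR true OR false = true
G2 = G0 OR D OR B = true OR false OR false = true
G3 = B NOR G1 = false NOR true = false
G4 = G3 XOR D = false XOR false = false
G5 = G4 NOR C = false NOR true = false
G7 = G4 NOR G2 = false NOR true = false
G8 = G5 AND G2 = false AND true = false
G9 = G1 OR B = true OR false = true
G10 = G7 XNOR G9 = false XNOR true = false
G11 = G10 NOR G8 = false NOR false = true

G4 = false, G11 = true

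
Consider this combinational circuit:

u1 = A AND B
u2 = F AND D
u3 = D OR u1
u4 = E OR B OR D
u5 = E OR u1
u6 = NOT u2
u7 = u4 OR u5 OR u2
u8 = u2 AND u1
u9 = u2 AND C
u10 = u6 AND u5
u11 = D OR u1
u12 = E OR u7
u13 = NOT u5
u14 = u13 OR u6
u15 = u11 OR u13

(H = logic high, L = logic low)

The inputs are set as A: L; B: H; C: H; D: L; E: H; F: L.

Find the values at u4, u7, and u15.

u4 = H; u7 = H; u15 = L

u1 = A AND B = L AND H = L
u2 = F AND D = L AND L = L
u4 = E OR B OR D = H OR H OR L = H
u5 = E OR u1 = H OR L = H
u7 = u4 OR u5 OR u2 = H OR H OR L = H
u11 = D OR u1 = L OR L = L
u13 = NOT u5 = NOT H = L
u15 = u11 OR u13 = L OR L = L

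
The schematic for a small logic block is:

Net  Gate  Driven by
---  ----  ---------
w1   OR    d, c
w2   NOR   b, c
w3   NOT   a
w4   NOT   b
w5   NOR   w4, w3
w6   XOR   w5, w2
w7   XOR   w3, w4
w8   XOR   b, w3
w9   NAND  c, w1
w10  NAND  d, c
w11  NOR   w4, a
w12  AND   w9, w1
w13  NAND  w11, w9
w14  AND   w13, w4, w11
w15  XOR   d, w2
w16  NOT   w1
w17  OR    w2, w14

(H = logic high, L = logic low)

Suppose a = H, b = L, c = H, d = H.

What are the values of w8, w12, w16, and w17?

w1 = d OR c = H OR H = H
w2 = b NOR c = L NOR H = L
w3 = NOT a = NOT H = L
w4 = NOT b = NOT L = H
w8 = b XOR w3 = L XOR L = L
w9 = c NAND w1 = H NAND H = L
w11 = w4 NOR a = H NOR H = L
w12 = w9 AND w1 = L AND H = L
w13 = w11 NAND w9 = L NAND L = H
w14 = w13 AND w4 AND w11 = H AND H AND L = L
w16 = NOT w1 = NOT H = L
w17 = w2 OR w14 = L OR L = L

w8 = L, w12 = L, w16 = L, w17 = L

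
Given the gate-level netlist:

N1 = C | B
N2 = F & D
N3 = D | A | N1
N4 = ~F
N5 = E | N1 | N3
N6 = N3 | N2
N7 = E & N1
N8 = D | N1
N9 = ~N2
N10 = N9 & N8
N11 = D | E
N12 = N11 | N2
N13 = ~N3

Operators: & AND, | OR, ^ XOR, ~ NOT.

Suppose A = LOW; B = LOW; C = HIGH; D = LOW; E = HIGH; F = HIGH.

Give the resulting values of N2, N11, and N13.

N2 = LOW  N11 = HIGH  N13 = LOW

N1 = C OR B = HIGH OR LOW = HIGH
N2 = F AND D = HIGH AND LOW = LOW
N3 = D OR A OR N1 = LOW OR LOW OR HIGH = HIGH
N11 = D OR E = LOW OR HIGH = HIGH
N13 = NOT N3 = NOT HIGH = LOW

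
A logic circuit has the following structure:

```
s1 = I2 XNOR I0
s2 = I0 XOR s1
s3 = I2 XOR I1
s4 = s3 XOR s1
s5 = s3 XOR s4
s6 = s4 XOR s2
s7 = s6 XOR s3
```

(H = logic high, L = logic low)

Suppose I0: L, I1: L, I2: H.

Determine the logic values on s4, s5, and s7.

s1 = I2 XNOR I0 = H XNOR L = L
s2 = I0 XOR s1 = L XOR L = L
s3 = I2 XOR I1 = H XOR L = H
s4 = s3 XOR s1 = H XOR L = H
s5 = s3 XOR s4 = H XOR H = L
s6 = s4 XOR s2 = H XOR L = H
s7 = s6 XOR s3 = H XOR H = L

s4 = H, s5 = L, s7 = L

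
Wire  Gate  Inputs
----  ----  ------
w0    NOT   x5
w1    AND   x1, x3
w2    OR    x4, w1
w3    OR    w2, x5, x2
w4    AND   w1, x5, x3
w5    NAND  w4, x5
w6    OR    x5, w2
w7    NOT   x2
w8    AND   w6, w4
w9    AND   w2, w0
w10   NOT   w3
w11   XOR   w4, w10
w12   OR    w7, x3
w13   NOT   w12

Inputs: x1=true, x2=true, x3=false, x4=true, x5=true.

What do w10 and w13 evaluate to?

w1 = x1 AND x3 = true AND false = false
w2 = x4 OR w1 = true OR false = true
w3 = w2 OR x5 OR x2 = true OR true OR true = true
w7 = NOT x2 = NOT true = false
w10 = NOT w3 = NOT true = false
w12 = w7 OR x3 = false OR false = false
w13 = NOT w12 = NOT false = true

w10 = false  w13 = true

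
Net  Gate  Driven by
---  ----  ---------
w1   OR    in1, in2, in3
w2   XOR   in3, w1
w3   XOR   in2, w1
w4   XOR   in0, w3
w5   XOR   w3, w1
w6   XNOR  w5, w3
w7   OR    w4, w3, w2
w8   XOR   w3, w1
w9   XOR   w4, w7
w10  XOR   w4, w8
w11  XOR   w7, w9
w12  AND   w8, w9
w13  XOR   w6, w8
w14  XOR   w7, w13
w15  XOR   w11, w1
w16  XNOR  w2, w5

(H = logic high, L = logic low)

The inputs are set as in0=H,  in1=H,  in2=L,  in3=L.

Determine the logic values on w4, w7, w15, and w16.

w4 = L  w7 = H  w15 = H  w16 = L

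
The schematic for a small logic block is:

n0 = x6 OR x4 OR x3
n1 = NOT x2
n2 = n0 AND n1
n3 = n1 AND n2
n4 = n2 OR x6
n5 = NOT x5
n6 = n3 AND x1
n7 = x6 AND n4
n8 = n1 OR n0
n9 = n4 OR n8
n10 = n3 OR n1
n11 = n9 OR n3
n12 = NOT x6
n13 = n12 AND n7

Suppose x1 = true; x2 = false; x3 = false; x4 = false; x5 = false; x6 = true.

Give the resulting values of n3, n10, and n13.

n3 = true, n10 = true, n13 = false

n0 = x6 OR x4 OR x3 = true OR false OR false = true
n1 = NOT x2 = NOT false = true
n2 = n0 AND n1 = true AND true = true
n3 = n1 AND n2 = true AND true = true
n4 = n2 OR x6 = true OR true = true
n7 = x6 AND n4 = true AND true = true
n10 = n3 OR n1 = true OR true = true
n12 = NOT x6 = NOT true = false
n13 = n12 AND n7 = false AND true = false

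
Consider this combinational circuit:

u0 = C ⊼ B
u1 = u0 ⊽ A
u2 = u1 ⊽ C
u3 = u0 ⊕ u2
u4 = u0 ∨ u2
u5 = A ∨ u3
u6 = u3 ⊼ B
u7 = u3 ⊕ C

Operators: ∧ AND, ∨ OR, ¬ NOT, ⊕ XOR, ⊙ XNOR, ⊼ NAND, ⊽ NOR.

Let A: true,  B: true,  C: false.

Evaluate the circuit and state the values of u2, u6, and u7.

u2 = true, u6 = true, u7 = false

u0 = C NAND B = false NAND true = true
u1 = u0 NOR A = true NOR true = false
u2 = u1 NOR C = false NOR false = true
u3 = u0 XOR u2 = true XOR true = false
u6 = u3 NAND B = false NAND true = true
u7 = u3 XOR C = false XOR false = false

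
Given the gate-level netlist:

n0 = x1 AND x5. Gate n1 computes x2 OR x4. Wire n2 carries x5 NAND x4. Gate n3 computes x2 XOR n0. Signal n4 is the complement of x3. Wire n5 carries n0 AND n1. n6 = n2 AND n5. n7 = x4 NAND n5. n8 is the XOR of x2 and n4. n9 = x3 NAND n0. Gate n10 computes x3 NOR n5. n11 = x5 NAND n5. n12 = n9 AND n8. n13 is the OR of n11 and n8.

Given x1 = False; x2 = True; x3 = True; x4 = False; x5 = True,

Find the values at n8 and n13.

n8 = True, n13 = True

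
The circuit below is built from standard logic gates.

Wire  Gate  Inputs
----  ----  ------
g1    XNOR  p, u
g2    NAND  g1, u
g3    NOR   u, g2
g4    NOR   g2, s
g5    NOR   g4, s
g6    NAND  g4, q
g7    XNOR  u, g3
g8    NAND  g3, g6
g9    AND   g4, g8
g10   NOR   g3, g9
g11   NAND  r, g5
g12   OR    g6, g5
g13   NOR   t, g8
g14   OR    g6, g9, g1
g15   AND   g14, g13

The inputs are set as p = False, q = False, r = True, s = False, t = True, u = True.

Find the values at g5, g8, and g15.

g5 = True; g8 = True; g15 = False

g1 = p XNOR u = False XNOR True = False
g2 = g1 NAND u = False NAND True = True
g3 = u NOR g2 = True NOR True = False
g4 = g2 NOR s = True NOR False = False
g5 = g4 NOR s = False NOR False = True
g6 = g4 NAND q = False NAND False = True
g8 = g3 NAND g6 = False NAND True = True
g9 = g4 AND g8 = False AND True = False
g13 = t NOR g8 = True NOR True = False
g14 = g6 OR g9 OR g1 = True OR False OR False = True
g15 = g14 AND g13 = True AND False = False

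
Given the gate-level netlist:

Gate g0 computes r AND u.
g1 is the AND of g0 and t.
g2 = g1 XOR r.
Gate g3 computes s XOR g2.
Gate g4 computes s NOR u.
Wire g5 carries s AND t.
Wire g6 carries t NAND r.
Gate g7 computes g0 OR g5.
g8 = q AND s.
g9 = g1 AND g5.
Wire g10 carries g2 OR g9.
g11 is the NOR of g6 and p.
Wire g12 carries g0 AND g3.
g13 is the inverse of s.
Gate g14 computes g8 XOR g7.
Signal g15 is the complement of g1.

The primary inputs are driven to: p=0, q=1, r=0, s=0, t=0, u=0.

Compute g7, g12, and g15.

g7 = 0  g12 = 0  g15 = 1

g0 = r AND u = 0 AND 0 = 0
g1 = g0 AND t = 0 AND 0 = 0
g2 = g1 XOR r = 0 XOR 0 = 0
g3 = s XOR g2 = 0 XOR 0 = 0
g5 = s AND t = 0 AND 0 = 0
g7 = g0 OR g5 = 0 OR 0 = 0
g12 = g0 AND g3 = 0 AND 0 = 0
g15 = NOT g1 = NOT 0 = 1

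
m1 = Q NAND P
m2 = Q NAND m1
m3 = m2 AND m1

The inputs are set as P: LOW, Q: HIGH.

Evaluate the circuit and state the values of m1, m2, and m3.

m1 = Q NAND P = HIGH NAND LOW = HIGH
m2 = Q NAND m1 = HIGH NAND HIGH = LOW
m3 = m2 AND m1 = LOW AND HIGH = LOW

m1 = HIGH, m2 = LOW, m3 = LOW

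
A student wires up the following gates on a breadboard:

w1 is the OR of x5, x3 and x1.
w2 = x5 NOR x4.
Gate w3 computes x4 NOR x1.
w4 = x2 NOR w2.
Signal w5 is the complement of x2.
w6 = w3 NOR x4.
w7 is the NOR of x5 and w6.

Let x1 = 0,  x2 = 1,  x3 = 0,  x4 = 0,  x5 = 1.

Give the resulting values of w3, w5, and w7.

w3 = x4 NOR x1 = 0 NOR 0 = 1
w5 = NOT x2 = NOT 1 = 0
w6 = w3 NOR x4 = 1 NOR 0 = 0
w7 = x5 NOR w6 = 1 NOR 0 = 0

w3 = 1, w5 = 0, w7 = 0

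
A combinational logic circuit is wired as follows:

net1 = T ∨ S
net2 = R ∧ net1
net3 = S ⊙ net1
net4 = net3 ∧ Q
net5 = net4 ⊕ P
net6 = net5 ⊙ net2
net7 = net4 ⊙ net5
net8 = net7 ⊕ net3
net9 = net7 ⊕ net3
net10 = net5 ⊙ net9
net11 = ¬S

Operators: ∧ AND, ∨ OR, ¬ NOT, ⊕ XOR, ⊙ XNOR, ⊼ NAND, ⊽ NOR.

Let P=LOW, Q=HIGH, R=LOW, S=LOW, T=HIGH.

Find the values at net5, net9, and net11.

net1 = T OR S = HIGH OR LOW = HIGH
net3 = S XNOR net1 = LOW XNOR HIGH = LOW
net4 = net3 AND Q = LOW AND HIGH = LOW
net5 = net4 XOR P = LOW XOR LOW = LOW
net7 = net4 XNOR net5 = LOW XNOR LOW = HIGH
net9 = net7 XOR net3 = HIGH XOR LOW = HIGH
net11 = NOT S = NOT LOW = HIGH

net5 = LOW, net9 = HIGH, net11 = HIGH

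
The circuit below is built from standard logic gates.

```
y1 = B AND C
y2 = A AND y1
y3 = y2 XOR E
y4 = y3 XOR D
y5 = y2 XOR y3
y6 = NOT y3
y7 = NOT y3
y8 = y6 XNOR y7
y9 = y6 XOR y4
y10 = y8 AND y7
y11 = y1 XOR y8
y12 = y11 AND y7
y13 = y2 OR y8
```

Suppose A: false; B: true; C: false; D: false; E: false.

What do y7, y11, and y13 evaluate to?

y7 = true; y11 = true; y13 = true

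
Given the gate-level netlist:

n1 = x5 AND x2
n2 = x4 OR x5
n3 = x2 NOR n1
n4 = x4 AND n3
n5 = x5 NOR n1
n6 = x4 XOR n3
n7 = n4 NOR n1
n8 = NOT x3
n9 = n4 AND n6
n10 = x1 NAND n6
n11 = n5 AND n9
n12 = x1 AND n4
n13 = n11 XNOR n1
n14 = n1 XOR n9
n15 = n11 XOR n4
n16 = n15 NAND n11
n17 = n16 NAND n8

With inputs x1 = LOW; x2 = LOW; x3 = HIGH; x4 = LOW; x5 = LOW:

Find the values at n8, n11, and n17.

n8 = LOW; n11 = LOW; n17 = HIGH

n1 = x5 AND x2 = LOW AND LOW = LOW
n3 = x2 NOR n1 = LOW NOR LOW = HIGH
n4 = x4 AND n3 = LOW AND HIGH = LOW
n5 = x5 NOR n1 = LOW NOR LOW = HIGH
n6 = x4 XOR n3 = LOW XOR HIGH = HIGH
n8 = NOT x3 = NOT HIGH = LOW
n9 = n4 AND n6 = LOW AND HIGH = LOW
n11 = n5 AND n9 = HIGH AND LOW = LOW
n15 = n11 XOR n4 = LOW XOR LOW = LOW
n16 = n15 NAND n11 = LOW NAND LOW = HIGH
n17 = n16 NAND n8 = HIGH NAND LOW = HIGH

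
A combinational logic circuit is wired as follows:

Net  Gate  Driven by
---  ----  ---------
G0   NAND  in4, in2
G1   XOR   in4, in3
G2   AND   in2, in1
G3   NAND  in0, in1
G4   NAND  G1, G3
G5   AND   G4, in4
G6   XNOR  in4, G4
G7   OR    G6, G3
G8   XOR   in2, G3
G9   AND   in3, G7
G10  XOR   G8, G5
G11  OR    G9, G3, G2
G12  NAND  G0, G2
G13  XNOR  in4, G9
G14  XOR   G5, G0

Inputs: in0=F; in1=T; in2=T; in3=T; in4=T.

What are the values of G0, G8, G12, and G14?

G0 = in4 NAND in2 = T NAND T = F
G1 = in4 XOR in3 = T XOR T = F
G2 = in2 AND in1 = T AND T = T
G3 = in0 NAND in1 = F NAND T = T
G4 = G1 NAND G3 = F NAND T = T
G5 = G4 AND in4 = T AND T = T
G8 = in2 XOR G3 = T XOR T = F
G12 = G0 NAND G2 = F NAND T = T
G14 = G5 XOR G0 = T XOR F = T

G0 = F  G8 = F  G12 = T  G14 = T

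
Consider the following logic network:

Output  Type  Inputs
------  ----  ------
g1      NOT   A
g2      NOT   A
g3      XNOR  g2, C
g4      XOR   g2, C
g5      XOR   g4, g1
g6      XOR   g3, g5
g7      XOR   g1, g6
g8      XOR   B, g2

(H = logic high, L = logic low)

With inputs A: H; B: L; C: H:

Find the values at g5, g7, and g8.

g5 = H; g7 = H; g8 = L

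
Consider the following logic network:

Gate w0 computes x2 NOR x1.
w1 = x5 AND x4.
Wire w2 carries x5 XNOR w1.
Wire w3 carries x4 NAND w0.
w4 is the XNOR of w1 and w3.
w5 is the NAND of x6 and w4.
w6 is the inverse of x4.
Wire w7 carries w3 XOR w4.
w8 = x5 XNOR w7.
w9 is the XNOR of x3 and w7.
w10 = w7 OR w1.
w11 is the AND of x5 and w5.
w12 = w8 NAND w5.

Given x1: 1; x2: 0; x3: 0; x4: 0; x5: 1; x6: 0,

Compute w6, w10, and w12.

w6 = 1  w10 = 1  w12 = 0

w0 = x2 NOR x1 = 0 NOR 1 = 0
w1 = x5 AND x4 = 1 AND 0 = 0
w3 = x4 NAND w0 = 0 NAND 0 = 1
w4 = w1 XNOR w3 = 0 XNOR 1 = 0
w5 = x6 NAND w4 = 0 NAND 0 = 1
w6 = NOT x4 = NOT 0 = 1
w7 = w3 XOR w4 = 1 XOR 0 = 1
w8 = x5 XNOR w7 = 1 XNOR 1 = 1
w10 = w7 OR w1 = 1 OR 0 = 1
w12 = w8 NAND w5 = 1 NAND 1 = 0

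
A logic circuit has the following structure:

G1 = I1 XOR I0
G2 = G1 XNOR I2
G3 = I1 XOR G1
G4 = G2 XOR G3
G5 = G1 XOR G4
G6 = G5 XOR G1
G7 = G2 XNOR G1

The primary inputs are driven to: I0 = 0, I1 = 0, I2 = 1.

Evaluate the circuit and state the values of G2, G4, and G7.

G1 = I1 XOR I0 = 0 XOR 0 = 0
G2 = G1 XNOR I2 = 0 XNOR 1 = 0
G3 = I1 XOR G1 = 0 XOR 0 = 0
G4 = G2 XOR G3 = 0 XOR 0 = 0
G7 = G2 XNOR G1 = 0 XNOR 0 = 1

G2 = 0; G4 = 0; G7 = 1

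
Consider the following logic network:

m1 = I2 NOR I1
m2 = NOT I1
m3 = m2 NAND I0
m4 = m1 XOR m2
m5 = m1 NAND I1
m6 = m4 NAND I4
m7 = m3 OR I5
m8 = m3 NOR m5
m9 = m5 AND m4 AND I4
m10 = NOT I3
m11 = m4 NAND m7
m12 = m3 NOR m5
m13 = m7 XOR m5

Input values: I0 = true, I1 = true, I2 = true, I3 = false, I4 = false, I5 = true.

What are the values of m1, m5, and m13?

m1 = false; m5 = true; m13 = false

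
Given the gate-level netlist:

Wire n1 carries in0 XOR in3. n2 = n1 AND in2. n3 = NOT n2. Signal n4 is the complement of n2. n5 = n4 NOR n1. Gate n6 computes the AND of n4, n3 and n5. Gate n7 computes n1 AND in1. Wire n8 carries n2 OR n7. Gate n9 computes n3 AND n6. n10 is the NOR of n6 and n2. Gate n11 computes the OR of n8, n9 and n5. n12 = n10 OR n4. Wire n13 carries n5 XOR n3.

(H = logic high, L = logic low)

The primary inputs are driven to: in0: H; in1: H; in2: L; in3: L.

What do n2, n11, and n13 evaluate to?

n2 = L; n11 = H; n13 = H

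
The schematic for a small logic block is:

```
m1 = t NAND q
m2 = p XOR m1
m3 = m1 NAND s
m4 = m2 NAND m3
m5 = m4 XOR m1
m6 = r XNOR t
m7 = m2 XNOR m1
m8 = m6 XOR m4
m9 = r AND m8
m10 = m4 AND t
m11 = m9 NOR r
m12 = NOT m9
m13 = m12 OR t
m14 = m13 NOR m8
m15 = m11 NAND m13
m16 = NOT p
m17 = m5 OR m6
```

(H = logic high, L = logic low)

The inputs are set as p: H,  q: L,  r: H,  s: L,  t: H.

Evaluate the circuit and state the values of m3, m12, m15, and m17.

m1 = t NAND q = H NAND L = H
m2 = p XOR m1 = H XOR H = L
m3 = m1 NAND s = H NAND L = H
m4 = m2 NAND m3 = L NAND H = H
m5 = m4 XOR m1 = H XOR H = L
m6 = r XNOR t = H XNOR H = H
m8 = m6 XOR m4 = H XOR H = L
m9 = r AND m8 = H AND L = L
m11 = m9 NOR r = L NOR H = L
m12 = NOT m9 = NOT L = H
m13 = m12 OR t = H OR H = H
m15 = m11 NAND m13 = L NAND H = H
m17 = m5 OR m6 = L OR H = H

m3 = H, m12 = H, m15 = H, m17 = H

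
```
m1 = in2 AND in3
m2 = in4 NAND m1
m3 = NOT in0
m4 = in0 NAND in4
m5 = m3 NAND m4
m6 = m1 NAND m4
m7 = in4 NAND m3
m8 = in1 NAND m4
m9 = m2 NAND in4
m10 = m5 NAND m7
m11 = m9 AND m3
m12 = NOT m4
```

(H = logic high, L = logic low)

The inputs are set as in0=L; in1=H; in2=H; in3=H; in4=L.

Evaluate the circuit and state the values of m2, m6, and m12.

m2 = H, m6 = L, m12 = L

m1 = in2 AND in3 = H AND H = H
m2 = in4 NAND m1 = L NAND H = H
m4 = in0 NAND in4 = L NAND L = H
m6 = m1 NAND m4 = H NAND H = L
m12 = NOT m4 = NOT H = L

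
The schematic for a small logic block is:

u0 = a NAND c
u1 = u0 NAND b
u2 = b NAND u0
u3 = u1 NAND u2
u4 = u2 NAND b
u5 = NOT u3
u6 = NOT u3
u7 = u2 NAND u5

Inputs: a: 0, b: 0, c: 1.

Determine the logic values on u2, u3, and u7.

u2 = 1; u3 = 0; u7 = 0

u0 = a NAND c = 0 NAND 1 = 1
u1 = u0 NAND b = 1 NAND 0 = 1
u2 = b NAND u0 = 0 NAND 1 = 1
u3 = u1 NAND u2 = 1 NAND 1 = 0
u5 = NOT u3 = NOT 0 = 1
u7 = u2 NAND u5 = 1 NAND 1 = 0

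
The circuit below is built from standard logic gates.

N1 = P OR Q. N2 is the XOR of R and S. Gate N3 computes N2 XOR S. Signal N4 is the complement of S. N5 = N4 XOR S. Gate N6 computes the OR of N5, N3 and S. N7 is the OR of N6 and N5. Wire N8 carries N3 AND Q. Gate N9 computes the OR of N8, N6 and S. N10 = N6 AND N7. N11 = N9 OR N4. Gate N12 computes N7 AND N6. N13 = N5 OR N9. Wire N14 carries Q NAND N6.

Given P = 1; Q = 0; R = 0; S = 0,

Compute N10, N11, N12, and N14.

N10 = 1, N11 = 1, N12 = 1, N14 = 1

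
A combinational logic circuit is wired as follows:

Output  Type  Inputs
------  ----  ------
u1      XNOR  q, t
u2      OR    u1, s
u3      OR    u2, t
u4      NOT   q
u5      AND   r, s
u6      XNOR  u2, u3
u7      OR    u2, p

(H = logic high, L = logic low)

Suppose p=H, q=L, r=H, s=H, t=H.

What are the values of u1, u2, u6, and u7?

u1 = q XNOR t = L XNOR H = L
u2 = u1 OR s = L OR H = H
u3 = u2 OR t = H OR H = H
u6 = u2 XNOR u3 = H XNOR H = H
u7 = u2 OR p = H OR H = H

u1 = L, u2 = H, u6 = H, u7 = H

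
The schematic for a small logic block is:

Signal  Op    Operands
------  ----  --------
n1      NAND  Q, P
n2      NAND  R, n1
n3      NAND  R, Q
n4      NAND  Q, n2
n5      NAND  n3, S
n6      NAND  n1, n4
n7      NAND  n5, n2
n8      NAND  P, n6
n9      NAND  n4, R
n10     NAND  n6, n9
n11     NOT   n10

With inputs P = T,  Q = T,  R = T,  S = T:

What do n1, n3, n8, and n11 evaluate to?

n1 = Q NAND P = T NAND T = F
n2 = R NAND n1 = T NAND F = T
n3 = R NAND Q = T NAND T = F
n4 = Q NAND n2 = T NAND T = F
n6 = n1 NAND n4 = F NAND F = T
n8 = P NAND n6 = T NAND T = F
n9 = n4 NAND R = F NAND T = T
n10 = n6 NAND n9 = T NAND T = F
n11 = NOT n10 = NOT F = T

n1 = F, n3 = F, n8 = F, n11 = T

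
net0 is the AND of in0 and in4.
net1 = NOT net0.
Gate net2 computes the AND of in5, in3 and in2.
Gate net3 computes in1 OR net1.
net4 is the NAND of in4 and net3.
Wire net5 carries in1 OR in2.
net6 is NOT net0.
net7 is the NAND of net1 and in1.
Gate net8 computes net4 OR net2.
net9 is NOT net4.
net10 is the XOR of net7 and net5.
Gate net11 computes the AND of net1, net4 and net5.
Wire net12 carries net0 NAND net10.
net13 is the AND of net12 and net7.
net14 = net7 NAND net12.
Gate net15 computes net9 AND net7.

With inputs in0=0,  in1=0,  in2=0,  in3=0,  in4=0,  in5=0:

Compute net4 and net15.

net4 = 1; net15 = 0

net0 = in0 AND in4 = 0 AND 0 = 0
net1 = NOT net0 = NOT 0 = 1
net3 = in1 OR net1 = 0 OR 1 = 1
net4 = in4 NAND net3 = 0 NAND 1 = 1
net7 = net1 NAND in1 = 1 NAND 0 = 1
net9 = NOT net4 = NOT 1 = 0
net15 = net9 AND net7 = 0 AND 1 = 0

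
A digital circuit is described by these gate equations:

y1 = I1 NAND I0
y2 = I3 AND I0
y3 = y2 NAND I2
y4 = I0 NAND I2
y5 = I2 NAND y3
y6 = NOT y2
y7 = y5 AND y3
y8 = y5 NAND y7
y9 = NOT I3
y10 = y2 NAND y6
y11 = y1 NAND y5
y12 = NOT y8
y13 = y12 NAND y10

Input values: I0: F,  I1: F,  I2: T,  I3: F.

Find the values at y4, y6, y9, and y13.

y4 = T, y6 = T, y9 = T, y13 = T

y2 = I3 AND I0 = F AND F = F
y3 = y2 NAND I2 = F NAND T = T
y4 = I0 NAND I2 = F NAND T = T
y5 = I2 NAND y3 = T NAND T = F
y6 = NOT y2 = NOT F = T
y7 = y5 AND y3 = F AND T = F
y8 = y5 NAND y7 = F NAND F = T
y9 = NOT I3 = NOT F = T
y10 = y2 NAND y6 = F NAND T = T
y12 = NOT y8 = NOT T = F
y13 = y12 NAND y10 = F NAND T = T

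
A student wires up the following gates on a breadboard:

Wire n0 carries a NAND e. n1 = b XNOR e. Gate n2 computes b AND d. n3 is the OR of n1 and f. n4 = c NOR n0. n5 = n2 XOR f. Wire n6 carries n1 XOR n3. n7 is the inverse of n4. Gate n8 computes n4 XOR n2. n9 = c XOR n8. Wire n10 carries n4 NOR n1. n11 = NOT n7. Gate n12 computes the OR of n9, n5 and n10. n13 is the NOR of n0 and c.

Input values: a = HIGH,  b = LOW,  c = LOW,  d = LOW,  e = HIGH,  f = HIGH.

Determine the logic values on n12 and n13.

n0 = a NAND e = HIGH NAND HIGH = LOW
n1 = b XNOR e = LOW XNOR HIGH = LOW
n2 = b AND d = LOW AND LOW = LOW
n4 = c NOR n0 = LOW NOR LOW = HIGH
n5 = n2 XOR f = LOW XOR HIGH = HIGH
n8 = n4 XOR n2 = HIGH XOR LOW = HIGH
n9 = c XOR n8 = LOW XOR HIGH = HIGH
n10 = n4 NOR n1 = HIGH NOR LOW = LOW
n12 = n9 OR n5 OR n10 = HIGH OR HIGH OR LOW = HIGH
n13 = n0 NOR c = LOW NOR LOW = HIGH

n12 = HIGH; n13 = HIGH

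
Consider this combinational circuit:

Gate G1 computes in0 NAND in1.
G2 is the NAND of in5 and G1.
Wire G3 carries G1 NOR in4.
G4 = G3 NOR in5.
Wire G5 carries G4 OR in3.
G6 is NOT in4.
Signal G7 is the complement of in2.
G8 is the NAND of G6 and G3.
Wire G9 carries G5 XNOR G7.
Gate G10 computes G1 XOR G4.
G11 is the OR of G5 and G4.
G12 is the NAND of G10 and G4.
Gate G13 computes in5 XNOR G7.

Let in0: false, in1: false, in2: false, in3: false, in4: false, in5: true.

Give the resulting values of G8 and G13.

G8 = true; G13 = true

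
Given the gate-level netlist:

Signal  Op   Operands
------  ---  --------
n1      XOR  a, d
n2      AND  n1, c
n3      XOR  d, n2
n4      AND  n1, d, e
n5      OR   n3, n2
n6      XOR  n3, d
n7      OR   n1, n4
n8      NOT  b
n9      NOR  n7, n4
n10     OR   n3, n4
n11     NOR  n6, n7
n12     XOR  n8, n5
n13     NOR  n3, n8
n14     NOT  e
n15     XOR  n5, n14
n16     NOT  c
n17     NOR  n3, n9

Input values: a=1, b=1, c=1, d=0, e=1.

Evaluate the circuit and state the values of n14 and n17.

n14 = 0; n17 = 0

n1 = a XOR d = 1 XOR 0 = 1
n2 = n1 AND c = 1 AND 1 = 1
n3 = d XOR n2 = 0 XOR 1 = 1
n4 = n1 AND d AND e = 1 AND 0 AND 1 = 0
n7 = n1 OR n4 = 1 OR 0 = 1
n9 = n7 NOR n4 = 1 NOR 0 = 0
n14 = NOT e = NOT 1 = 0
n17 = n3 NOR n9 = 1 NOR 0 = 0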